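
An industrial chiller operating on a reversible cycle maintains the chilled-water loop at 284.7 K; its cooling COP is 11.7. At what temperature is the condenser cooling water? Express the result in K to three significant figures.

309 K

COP_R = T_C/(T_H − T_C) gives T_H − T_C = T_C/COP.
With T_C = 284.70 K, T_H = 284.70 × (1 + 1/11.7) = 309.03 K.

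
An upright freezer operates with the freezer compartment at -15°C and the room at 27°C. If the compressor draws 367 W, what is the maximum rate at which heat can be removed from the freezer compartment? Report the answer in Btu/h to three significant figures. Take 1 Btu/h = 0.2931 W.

7700 Btu/h

In absolute terms T_C = 258.15 K and T_H = 300.15 K, so ΔT = 42.00 K.
COP_Carnot = T_C/ΔT = 258.15/42.00 = 6.146.
Q̇_max = COP_Carnot × Ẇ = 6.146 × 367.0 W = 2256 W = 7696 Btu/h.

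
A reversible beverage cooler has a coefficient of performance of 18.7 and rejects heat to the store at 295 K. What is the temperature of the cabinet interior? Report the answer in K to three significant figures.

For a Carnot refrigerator COP_R = T_C/(T_H − T_C), so T_C = COP·T_H/(1 + COP).
With T_H = 295.00 K, T_C = 18.7 × 295.00/19.70 = 280.03 K.

280 K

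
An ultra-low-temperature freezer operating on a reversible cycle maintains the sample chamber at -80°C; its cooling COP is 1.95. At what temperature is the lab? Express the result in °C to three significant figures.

COP_R = T_C/(T_H − T_C) gives T_H − T_C = T_C/COP.
With T_C = 193.15 K, T_H = 193.15 × (1 + 1/1.95) = 292.20 K.
Converting, 292.20 K = 19.05°C.

19.1 °C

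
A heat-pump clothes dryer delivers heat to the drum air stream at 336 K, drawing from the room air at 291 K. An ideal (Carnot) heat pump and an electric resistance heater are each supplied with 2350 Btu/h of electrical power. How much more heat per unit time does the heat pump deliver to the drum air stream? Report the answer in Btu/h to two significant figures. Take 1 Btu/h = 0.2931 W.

15000 Btu/h

The reservoir spacing is ΔT = 336 − 291 = 45.00 K.
COP_Carnot = T_H/ΔT = 336.00/45.00 = 7.467.
The heat pump delivers Q̇_H = COP × Ẇ = 17550 Btu/h; the resistance heater delivers Ẇ = 2350 Btu/h.
Extra = (COP − 1)·Ẇ = 15200 Btu/h.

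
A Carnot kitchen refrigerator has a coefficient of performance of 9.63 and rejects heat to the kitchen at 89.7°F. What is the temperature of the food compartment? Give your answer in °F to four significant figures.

For a Carnot refrigerator COP_R = T_C/(T_H − T_C), so T_C = COP·T_H/(1 + COP).
With T_H = 305.21 K, T_C = 9.63 × 305.21/10.63 = 276.49 K.
Converting, 276.49 K = 38.02°F.

38.02 °F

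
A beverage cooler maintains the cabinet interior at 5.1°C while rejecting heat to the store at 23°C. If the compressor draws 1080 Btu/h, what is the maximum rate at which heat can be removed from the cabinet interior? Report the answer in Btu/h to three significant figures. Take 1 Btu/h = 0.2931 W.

In absolute terms T_C = 278.25 K and T_H = 296.15 K, so ΔT = 17.90 K.
COP_Carnot = T_C/ΔT = 278.25/17.90 = 15.54.
Q̇_max = COP_Carnot × Ẇ = 15.54 × 1080 Btu/h = 16790 Btu/h.

16800 Btu/h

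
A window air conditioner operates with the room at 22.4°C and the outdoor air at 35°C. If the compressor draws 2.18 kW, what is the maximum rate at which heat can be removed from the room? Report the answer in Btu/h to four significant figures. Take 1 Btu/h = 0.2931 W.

174500 Btu/h

In absolute terms T_C = 295.55 K and T_H = 308.15 K, so ΔT = 12.60 K.
COP_Carnot = T_C/ΔT = 295.55/12.60 = 23.46.
Q̇_max = COP_Carnot × Ẇ = 23.46 × 2.180 kW = 51.13 kW = 174500 Btu/h.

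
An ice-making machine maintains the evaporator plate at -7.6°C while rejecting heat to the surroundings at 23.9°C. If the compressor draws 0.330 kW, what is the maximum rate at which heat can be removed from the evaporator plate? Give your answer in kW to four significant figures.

2.782 kW

In absolute terms T_C = 265.55 K and T_H = 297.05 K, so ΔT = 31.50 K.
COP_Carnot = T_C/ΔT = 265.55/31.50 = 8.430.
Q̇_max = COP_Carnot × Ẇ = 8.430 × 0.3300 kW = 2.782 kW.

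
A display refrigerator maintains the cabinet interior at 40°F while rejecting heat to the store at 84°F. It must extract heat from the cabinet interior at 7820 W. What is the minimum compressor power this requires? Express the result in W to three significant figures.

689 W

In absolute terms T_C = 277.59 K and T_H = 302.04 K, so ΔT = 24.44 K.
COP_Carnot = T_C/ΔT = 277.59/24.44 = 11.36.
Ẇ_min = Q̇/COP_Carnot = 7820/11.36 = 688.6 W.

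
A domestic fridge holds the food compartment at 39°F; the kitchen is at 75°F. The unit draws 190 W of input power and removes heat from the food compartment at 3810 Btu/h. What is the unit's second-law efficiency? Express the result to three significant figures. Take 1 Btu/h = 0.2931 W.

0.424

Converting, Q̇_C = 3810 Btu/h = 1117 W, so COP_actual = Q̇_C/Ẇ = 1117/190.0 = 5.877.
In absolute terms T_C = 277.04 K and T_H = 297.04 K, so ΔT = 20.00 K.
COP_Carnot = T_C/ΔT = 277.04/20.00 = 13.85.
η_II = COP_actual/COP_Carnot = 5.877/13.85 = 0.4243.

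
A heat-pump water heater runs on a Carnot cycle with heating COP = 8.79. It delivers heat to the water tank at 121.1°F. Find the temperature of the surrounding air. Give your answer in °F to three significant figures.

55.0 °F

COP_HP = T_H/(T_H − T_C) gives T_H − T_C = T_H/COP.
With T_H = 322.65 K, T_C = 322.65 × (1 − 1/8.79) = 285.94 K.
Converting, 285.94 K = 55.03°F.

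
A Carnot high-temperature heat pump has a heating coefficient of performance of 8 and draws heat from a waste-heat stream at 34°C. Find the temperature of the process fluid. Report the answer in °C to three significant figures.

77.9 °C

COP_HP = T_H/(T_H − T_C) rearranges to T_H = COP·T_C/(COP − 1).
With T_C = 307.15 K, T_H = 8 × 307.15/7.000 = 351.03 K.
Converting, 351.03 K = 77.88°C.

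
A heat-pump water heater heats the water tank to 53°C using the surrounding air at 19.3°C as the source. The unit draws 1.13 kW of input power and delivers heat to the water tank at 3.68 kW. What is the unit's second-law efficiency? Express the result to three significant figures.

COP_actual = Q̇_H/Ẇ = 3.680/1.130 = 3.257.
In absolute terms T_C = 292.45 K and T_H = 326.15 K, so ΔT = 33.70 K.
COP_Carnot = T_H/ΔT = 326.15/33.70 = 9.678.
η_II = COP_actual/COP_Carnot = 3.257/9.678 = 0.3365.

0.336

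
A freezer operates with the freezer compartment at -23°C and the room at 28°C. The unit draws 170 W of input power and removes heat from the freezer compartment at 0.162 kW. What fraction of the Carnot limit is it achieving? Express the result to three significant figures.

0.194

Converting, Q̇_C = 0.1620 kW = 162.0 W, so COP_actual = Q̇_C/Ẇ = 162.0/170.0 = 0.9529.
In absolute terms T_C = 250.15 K and T_H = 301.15 K, so ΔT = 51.00 K.
COP_Carnot = T_C/ΔT = 250.15/51.00 = 4.905.
η_II = COP_actual/COP_Carnot = 0.9529/4.905 = 0.1943.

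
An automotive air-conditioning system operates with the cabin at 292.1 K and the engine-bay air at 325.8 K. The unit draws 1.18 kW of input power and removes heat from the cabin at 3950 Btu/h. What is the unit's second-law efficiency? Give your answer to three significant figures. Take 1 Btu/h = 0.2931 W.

0.113

Converting, Q̇_C = 3950 Btu/h = 1.158 kW, so COP_actual = Q̇_C/Ẇ = 1.158/1.180 = 0.9811.
The reservoir spacing is ΔT = 325.8 − 292.1 = 33.70 K.
COP_Carnot = T_C/ΔT = 292.10/33.70 = 8.668.
η_II = COP_actual/COP_Carnot = 0.9811/8.668 = 0.1132.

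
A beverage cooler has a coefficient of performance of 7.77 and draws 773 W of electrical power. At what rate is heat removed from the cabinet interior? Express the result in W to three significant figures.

6010 W

Q̇_C = COP × Ẇ = 7.77 × 773.0 = 6006 W.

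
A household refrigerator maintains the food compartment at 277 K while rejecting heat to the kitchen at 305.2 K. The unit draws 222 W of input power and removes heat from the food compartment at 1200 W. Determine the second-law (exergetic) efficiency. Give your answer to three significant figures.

COP_actual = Q̇_C/Ẇ = 1200/222.0 = 5.405.
The reservoir spacing is ΔT = 305.2 − 277 = 28.20 K.
COP_Carnot = T_C/ΔT = 277.00/28.20 = 9.823.
η_II = COP_actual/COP_Carnot = 5.405/9.823 = 0.5503.

0.550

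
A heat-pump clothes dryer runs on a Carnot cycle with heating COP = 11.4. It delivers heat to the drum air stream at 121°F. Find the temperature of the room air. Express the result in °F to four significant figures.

COP_HP = T_H/(T_H − T_C) gives T_H − T_C = T_H/COP.
With T_H = 322.59 K, T_C = 322.59 × (1 − 1/11.4) = 294.30 K.
Converting, 294.30 K = 70.06°F.

70.06 °F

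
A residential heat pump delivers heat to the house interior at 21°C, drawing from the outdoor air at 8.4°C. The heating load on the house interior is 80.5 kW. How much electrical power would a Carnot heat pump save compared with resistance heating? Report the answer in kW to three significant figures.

In absolute terms T_C = 281.55 K and T_H = 294.15 K, so ΔT = 12.60 K.
COP_Carnot = T_H/ΔT = 294.15/12.60 = 23.35.
Resistance heating needs Ẇ_res = Q̇_H = 80.50 kW; the reversible heat pump needs only Ẇ_hp = Q̇_H/COP = 3.448 kW.
Saving = 80.50 − 3.448 = 77.05 kW.

77.1 kW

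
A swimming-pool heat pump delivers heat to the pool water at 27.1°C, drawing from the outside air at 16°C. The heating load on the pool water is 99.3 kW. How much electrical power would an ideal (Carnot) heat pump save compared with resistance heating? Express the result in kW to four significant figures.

95.63 kW

In absolute terms T_C = 289.15 K and T_H = 300.25 K, so ΔT = 11.10 K.
COP_Carnot = T_H/ΔT = 300.25/11.10 = 27.05.
Resistance heating needs Ẇ_res = Q̇_H = 99.30 kW; the reversible heat pump needs only Ẇ_hp = Q̇_H/COP = 3.671 kW.
Saving = 99.30 − 3.671 = 95.63 kW.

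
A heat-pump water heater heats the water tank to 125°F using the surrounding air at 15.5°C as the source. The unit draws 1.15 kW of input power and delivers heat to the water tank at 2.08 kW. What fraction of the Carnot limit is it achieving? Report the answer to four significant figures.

COP_actual = Q̇_H/Ẇ = 2.080/1.150 = 1.809.
In absolute terms T_C = 288.65 K and T_H = 324.82 K, so ΔT = 36.17 K.
COP_Carnot = T_H/ΔT = 324.82/36.17 = 8.981.
η_II = COP_actual/COP_Carnot = 1.809/8.981 = 0.2014.

0.2014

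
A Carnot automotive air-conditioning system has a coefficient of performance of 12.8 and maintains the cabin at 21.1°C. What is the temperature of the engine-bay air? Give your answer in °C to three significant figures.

COP_R = T_C/(T_H − T_C) gives T_H − T_C = T_C/COP.
With T_C = 294.25 K, T_H = 294.25 × (1 + 1/12.8) = 317.24 K.
Converting, 317.24 K = 44.09°C.

44.1 °C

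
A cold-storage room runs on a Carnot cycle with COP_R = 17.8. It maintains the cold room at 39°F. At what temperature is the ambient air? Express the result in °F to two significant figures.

COP_R = T_C/(T_H − T_C) gives T_H − T_C = T_C/COP.
With T_C = 277.04 K, T_H = 277.04 × (1 + 1/17.8) = 292.60 K.
Converting, 292.60 K = 67.02°F.

67 °F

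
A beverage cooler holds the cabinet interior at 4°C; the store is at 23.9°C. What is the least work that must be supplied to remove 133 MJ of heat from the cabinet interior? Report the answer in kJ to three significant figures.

In absolute terms T_C = 277.15 K and T_H = 297.05 K, so ΔT = 19.90 K.
The reversible limit is COP_R = T_C/ΔT = 13.93, so W_min = Q_C/COP = Q_C·ΔT/T_C.
W_min = 133.0 × 19.90/277.15 = 9.550 MJ = 9550 kJ.

9550 kJ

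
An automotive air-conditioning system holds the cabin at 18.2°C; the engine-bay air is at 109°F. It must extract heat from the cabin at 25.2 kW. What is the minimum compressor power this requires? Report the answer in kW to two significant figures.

2.1 kW

In absolute terms T_C = 291.35 K and T_H = 315.93 K, so ΔT = 24.58 K.
COP_Carnot = T_C/ΔT = 291.35/24.58 = 11.85.
Ẇ_min = Q̇/COP_Carnot = 25.20/11.85 = 2.126 kW.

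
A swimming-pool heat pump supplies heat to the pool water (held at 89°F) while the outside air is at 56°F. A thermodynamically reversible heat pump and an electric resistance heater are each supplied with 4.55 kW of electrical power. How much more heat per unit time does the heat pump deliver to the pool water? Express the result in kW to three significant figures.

In absolute terms T_C = 286.48 K and T_H = 304.82 K, so ΔT = 18.33 K.
COP_Carnot = T_H/ΔT = 304.82/18.33 = 16.63.
The heat pump delivers Q̇_H = COP × Ẇ = 75.65 kW; the resistance heater delivers Ẇ = 4.550 kW.
Extra = (COP − 1)·Ẇ = 71.10 kW.

71.1 kW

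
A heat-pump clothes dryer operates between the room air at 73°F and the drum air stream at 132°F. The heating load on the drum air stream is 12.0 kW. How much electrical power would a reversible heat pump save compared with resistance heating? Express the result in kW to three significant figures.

10.8 kW

In absolute terms T_C = 295.93 K and T_H = 328.71 K, so ΔT = 32.78 K.
COP_Carnot = T_H/ΔT = 328.71/32.78 = 10.03.
Resistance heating needs Ẇ_res = Q̇_H = 12.00 kW; the reversible heat pump needs only Ẇ_hp = Q̇_H/COP = 1.197 kW.
Saving = 12.00 − 1.197 = 10.80 kW.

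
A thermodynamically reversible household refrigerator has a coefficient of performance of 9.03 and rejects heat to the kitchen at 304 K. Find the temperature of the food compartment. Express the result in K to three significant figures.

For a Carnot refrigerator COP_R = T_C/(T_H − T_C), so T_C = COP·T_H/(1 + COP).
With T_H = 304.00 K, T_C = 9.03 × 304.00/10.03 = 273.69 K.

274 K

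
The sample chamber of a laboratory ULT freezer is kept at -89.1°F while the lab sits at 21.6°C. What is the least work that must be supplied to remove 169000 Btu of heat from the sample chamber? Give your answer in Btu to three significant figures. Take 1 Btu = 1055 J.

73000 Btu

In absolute terms T_C = 205.87 K and T_H = 294.75 K, so ΔT = 88.88 K.
The reversible limit is COP_R = T_C/ΔT = 2.316, so W_min = Q_C/COP = Q_C·ΔT/T_C.
W_min = 169000 × 88.88/205.87 = 72960 Btu.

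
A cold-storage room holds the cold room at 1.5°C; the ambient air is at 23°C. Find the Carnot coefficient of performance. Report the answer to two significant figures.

In absolute terms T_C = 274.65 K and T_H = 296.15 K, so ΔT = 21.50 K.
For a reversible cycle, COP_Carnot = T_C/ΔT = 274.65/21.50 = 12.77.

13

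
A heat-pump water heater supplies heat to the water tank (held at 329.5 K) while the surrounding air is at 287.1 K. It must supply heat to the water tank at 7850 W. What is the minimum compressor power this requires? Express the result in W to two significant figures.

The reservoir spacing is ΔT = 329.5 − 287.1 = 42.40 K.
COP_Carnot = T_H/ΔT = 329.50/42.40 = 7.771.
Ẇ_min = Q̇/COP_Carnot = 7850/7.771 = 1010 W.

1000 W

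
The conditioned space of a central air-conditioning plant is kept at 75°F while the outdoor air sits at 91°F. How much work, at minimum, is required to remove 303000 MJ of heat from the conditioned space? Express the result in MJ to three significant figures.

In absolute terms T_C = 297.04 K and T_H = 305.93 K, so ΔT = 8.889 K.
The reversible limit is COP_R = T_C/ΔT = 33.42, so W_min = Q_C/COP = Q_C·ΔT/T_C.
W_min = 303000 × 8.889/297.04 = 9067 MJ.

9070 MJ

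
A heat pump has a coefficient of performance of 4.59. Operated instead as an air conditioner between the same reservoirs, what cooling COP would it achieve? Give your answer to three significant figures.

3.59

Since Q_H = Q_C + W for any cycle, COP_R = Q_C/W = Q_H/W − 1.
COP_R = 4.59 − 1 = 3.59.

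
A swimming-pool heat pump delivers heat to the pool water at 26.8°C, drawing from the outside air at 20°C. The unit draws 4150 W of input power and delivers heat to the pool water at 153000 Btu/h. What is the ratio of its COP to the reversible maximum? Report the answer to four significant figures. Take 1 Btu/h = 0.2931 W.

0.2450

Converting, Q̇_H = 153000 Btu/h = 44840 W, so COP_actual = Q̇_H/Ẇ = 44840/4150 = 10.81.
In absolute terms T_C = 293.15 K and T_H = 299.95 K, so ΔT = 6.800 K.
COP_Carnot = T_H/ΔT = 299.95/6.800 = 44.11.
η_II = COP_actual/COP_Carnot = 10.81/44.11 = 0.2450.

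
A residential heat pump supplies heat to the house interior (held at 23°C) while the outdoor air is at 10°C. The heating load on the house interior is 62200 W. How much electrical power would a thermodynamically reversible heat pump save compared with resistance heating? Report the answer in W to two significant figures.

59000 W

In absolute terms T_C = 283.15 K and T_H = 296.15 K, so ΔT = 13.00 K.
COP_Carnot = T_H/ΔT = 296.15/13.00 = 22.78.
Resistance heating needs Ẇ_res = Q̇_H = 62200 W; the reversible heat pump needs only Ẇ_hp = Q̇_H/COP = 2730 W.
Saving = 62200 − 2730 = 59470 W.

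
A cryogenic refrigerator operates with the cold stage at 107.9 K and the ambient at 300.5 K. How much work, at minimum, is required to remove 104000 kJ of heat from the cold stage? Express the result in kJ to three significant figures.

The reservoir spacing is ΔT = 300.5 − 107.9 = 192.6 K.
The reversible limit is COP_R = T_C/ΔT = 0.5602, so W_min = Q_C/COP = Q_C·ΔT/T_C.
W_min = 104000 × 192.6/107.90 = 185600 kJ.

186000 kJ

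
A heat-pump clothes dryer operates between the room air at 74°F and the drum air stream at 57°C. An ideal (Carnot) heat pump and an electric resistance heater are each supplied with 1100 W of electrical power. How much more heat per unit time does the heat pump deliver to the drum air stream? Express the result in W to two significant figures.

9700 W

In absolute terms T_C = 296.48 K and T_H = 330.15 K, so ΔT = 33.67 K.
COP_Carnot = T_H/ΔT = 330.15/33.67 = 9.806.
The heat pump delivers Q̇_H = COP × Ẇ = 10790 W; the resistance heater delivers Ẇ = 1100 W.
Extra = (COP − 1)·Ẇ = 9687 W.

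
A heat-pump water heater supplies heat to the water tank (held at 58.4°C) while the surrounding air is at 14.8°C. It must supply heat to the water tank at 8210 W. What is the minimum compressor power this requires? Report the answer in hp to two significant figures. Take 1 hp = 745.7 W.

In absolute terms T_C = 287.95 K and T_H = 331.55 K, so ΔT = 43.60 K.
COP_Carnot = T_H/ΔT = 331.55/43.60 = 7.604.
Ẇ_min = Q̇/COP_Carnot = 8210/7.604 = 1080 W = 1.448 hp.

1.4 hp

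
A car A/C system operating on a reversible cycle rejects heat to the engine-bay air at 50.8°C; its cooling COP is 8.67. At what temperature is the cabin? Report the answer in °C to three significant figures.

17.3 °C

For a Carnot refrigerator COP_R = T_C/(T_H − T_C), so T_C = COP·T_H/(1 + COP).
With T_H = 323.95 K, T_C = 8.67 × 323.95/9.670 = 290.45 K.
Converting, 290.45 K = 17.30°C.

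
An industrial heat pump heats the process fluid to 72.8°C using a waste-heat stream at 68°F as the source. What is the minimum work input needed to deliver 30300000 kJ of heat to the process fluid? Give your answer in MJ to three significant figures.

In absolute terms T_C = 293.15 K and T_H = 345.95 K, so ΔT = 52.80 K.
The reversible limit is COP_HP = T_H/ΔT = 6.552, so W_min = Q_H/COP = Q_H·ΔT/T_H.
W_min = 30300000 × 52.80/345.95 = 4624000 kJ = 4624 MJ.

4620 MJ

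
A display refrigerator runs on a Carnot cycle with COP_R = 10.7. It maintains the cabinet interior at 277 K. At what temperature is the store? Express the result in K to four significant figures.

COP_R = T_C/(T_H − T_C) gives T_H − T_C = T_C/COP.
With T_C = 277.00 K, T_H = 277.00 × (1 + 1/10.7) = 302.89 K.

302.9 K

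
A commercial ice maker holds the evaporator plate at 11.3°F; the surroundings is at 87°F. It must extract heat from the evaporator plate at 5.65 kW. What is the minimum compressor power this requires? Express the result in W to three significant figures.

908 W

In absolute terms T_C = 261.65 K and T_H = 303.71 K, so ΔT = 42.06 K.
COP_Carnot = T_C/ΔT = 261.65/42.06 = 6.222.
Ẇ_min = Q̇/COP_Carnot = 5.650/6.222 = 0.9081 kW = 908.1 W.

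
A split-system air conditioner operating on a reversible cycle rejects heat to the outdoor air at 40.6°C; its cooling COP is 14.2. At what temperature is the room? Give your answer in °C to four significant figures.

19.96 °C

For a Carnot refrigerator COP_R = T_C/(T_H − T_C), so T_C = COP·T_H/(1 + COP).
With T_H = 313.75 K, T_C = 14.2 × 313.75/15.20 = 293.11 K.
Converting, 293.11 K = 19.96°C.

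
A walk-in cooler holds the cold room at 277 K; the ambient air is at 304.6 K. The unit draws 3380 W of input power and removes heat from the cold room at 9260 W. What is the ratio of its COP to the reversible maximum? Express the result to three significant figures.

0.273

COP_actual = Q̇_C/Ẇ = 9260/3380 = 2.740.
The reservoir spacing is ΔT = 304.6 − 277 = 27.60 K.
COP_Carnot = T_C/ΔT = 277.00/27.60 = 10.04.
η_II = COP_actual/COP_Carnot = 2.740/10.04 = 0.2730.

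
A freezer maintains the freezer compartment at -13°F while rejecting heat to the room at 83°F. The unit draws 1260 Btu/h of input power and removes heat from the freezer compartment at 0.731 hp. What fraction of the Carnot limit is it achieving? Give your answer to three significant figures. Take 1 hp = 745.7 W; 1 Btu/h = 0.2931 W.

Converting, Q̇_C = 0.7310 hp = 1860 Btu/h, so COP_actual = Q̇_C/Ẇ = 1860/1260 = 1.476.
In absolute terms T_C = 248.15 K and T_H = 301.48 K, so ΔT = 53.33 K.
COP_Carnot = T_C/ΔT = 248.15/53.33 = 4.653.
η_II = COP_actual/COP_Carnot = 1.476/4.653 = 0.3172.

0.317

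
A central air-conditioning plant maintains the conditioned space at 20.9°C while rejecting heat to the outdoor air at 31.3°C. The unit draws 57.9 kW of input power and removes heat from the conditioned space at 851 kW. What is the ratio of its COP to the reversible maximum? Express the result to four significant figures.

COP_actual = Q̇_C/Ẇ = 851.0/57.90 = 14.70.
In absolute terms T_C = 294.05 K and T_H = 304.45 K, so ΔT = 10.40 K.
COP_Carnot = T_C/ΔT = 294.05/10.40 = 28.27.
η_II = COP_actual/COP_Carnot = 14.70/28.27 = 0.5198.

0.5198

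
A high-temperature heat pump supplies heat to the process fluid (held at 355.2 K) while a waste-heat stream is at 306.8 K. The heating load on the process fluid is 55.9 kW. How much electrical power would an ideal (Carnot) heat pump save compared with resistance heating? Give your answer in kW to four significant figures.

The reservoir spacing is ΔT = 355.2 − 306.8 = 48.40 K.
COP_Carnot = T_H/ΔT = 355.20/48.40 = 7.339.
Resistance heating needs Ẇ_res = Q̇_H = 55.90 kW; the reversible heat pump needs only Ẇ_hp = Q̇_H/COP = 7.617 kW.
Saving = 55.90 − 7.617 = 48.28 kW.

48.28 kW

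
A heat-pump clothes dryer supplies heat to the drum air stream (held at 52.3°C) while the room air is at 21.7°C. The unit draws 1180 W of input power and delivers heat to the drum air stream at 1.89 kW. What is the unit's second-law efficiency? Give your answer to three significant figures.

0.151

Converting, Q̇_H = 1.890 kW = 1890 W, so COP_actual = Q̇_H/Ẇ = 1890/1180 = 1.602.
In absolute terms T_C = 294.85 K and T_H = 325.45 K, so ΔT = 30.60 K.
COP_Carnot = T_H/ΔT = 325.45/30.60 = 10.64.
η_II = COP_actual/COP_Carnot = 1.602/10.64 = 0.1506.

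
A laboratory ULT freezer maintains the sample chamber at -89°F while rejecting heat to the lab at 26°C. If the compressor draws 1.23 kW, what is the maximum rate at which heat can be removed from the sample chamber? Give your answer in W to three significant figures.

2720 W

In absolute terms T_C = 205.93 K and T_H = 299.15 K, so ΔT = 93.22 K.
COP_Carnot = T_C/ΔT = 205.93/93.22 = 2.209.
Q̇_max = COP_Carnot × Ẇ = 2.209 × 1.230 kW = 2.717 kW = 2717 W.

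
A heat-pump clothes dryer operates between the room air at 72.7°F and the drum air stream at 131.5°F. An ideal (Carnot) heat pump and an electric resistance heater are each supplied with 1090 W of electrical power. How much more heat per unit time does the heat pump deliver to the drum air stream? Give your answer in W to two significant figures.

9900 W

In absolute terms T_C = 295.76 K and T_H = 328.43 K, so ΔT = 32.67 K.
COP_Carnot = T_H/ΔT = 328.43/32.67 = 10.05.
The heat pump delivers Q̇_H = COP × Ẇ = 10960 W; the resistance heater delivers Ẇ = 1090 W.
Extra = (COP − 1)·Ẇ = 9869 W.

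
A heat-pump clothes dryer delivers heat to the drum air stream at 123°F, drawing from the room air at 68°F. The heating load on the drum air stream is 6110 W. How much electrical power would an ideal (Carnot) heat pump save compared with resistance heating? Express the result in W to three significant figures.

In absolute terms T_C = 293.15 K and T_H = 323.71 K, so ΔT = 30.56 K.
COP_Carnot = T_H/ΔT = 323.71/30.56 = 10.59.
Resistance heating needs Ẇ_res = Q̇_H = 6110 W; the reversible heat pump needs only Ẇ_hp = Q̇_H/COP = 576.7 W.
Saving = 6110 − 576.7 = 5533 W.

5530 W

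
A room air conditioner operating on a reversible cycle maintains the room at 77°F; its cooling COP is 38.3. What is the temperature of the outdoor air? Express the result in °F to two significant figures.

91 °F

COP_R = T_C/(T_H − T_C) gives T_H − T_C = T_C/COP.
With T_C = 298.15 K, T_H = 298.15 × (1 + 1/38.3) = 305.93 K.
Converting, 305.93 K = 91.01°F.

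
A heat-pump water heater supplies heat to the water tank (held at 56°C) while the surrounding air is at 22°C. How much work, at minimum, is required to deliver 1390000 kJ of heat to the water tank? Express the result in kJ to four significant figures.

In absolute terms T_C = 295.15 K and T_H = 329.15 K, so ΔT = 34.00 K.
The reversible limit is COP_HP = T_H/ΔT = 9.681, so W_min = Q_H/COP = Q_H·ΔT/T_H.
W_min = 1390000 × 34.00/329.15 = 143600 kJ.

143600 kJ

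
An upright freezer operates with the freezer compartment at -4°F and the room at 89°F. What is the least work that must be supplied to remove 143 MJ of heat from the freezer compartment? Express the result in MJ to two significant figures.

29 MJ

In absolute terms T_C = 253.15 K and T_H = 304.82 K, so ΔT = 51.67 K.
The reversible limit is COP_R = T_C/ΔT = 4.900, so W_min = Q_C/COP = Q_C·ΔT/T_C.
W_min = 143.0 × 51.67/253.15 = 29.19 MJ.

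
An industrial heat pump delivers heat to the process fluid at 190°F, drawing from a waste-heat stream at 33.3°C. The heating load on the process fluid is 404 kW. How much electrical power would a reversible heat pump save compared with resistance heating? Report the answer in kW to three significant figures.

In absolute terms T_C = 306.45 K and T_H = 360.93 K, so ΔT = 54.48 K.
COP_Carnot = T_H/ΔT = 360.93/54.48 = 6.625.
Resistance heating needs Ẇ_res = Q̇_H = 404.0 kW; the reversible heat pump needs only Ẇ_hp = Q̇_H/COP = 60.98 kW.
Saving = 404.0 − 60.98 = 343.0 kW.

343 kW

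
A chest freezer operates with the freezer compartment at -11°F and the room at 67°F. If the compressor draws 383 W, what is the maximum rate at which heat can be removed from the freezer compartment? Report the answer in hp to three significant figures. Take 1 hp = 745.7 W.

In absolute terms T_C = 249.26 K and T_H = 292.59 K, so ΔT = 43.33 K.
COP_Carnot = T_C/ΔT = 249.26/43.33 = 5.752.
Q̇_max = COP_Carnot × Ẇ = 5.752 × 383.0 W = 2203 W = 2.954 hp.

2.95 hp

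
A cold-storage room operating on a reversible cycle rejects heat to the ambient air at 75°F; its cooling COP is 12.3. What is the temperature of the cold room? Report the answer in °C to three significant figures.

1.56 °C

For a Carnot refrigerator COP_R = T_C/(T_H − T_C), so T_C = COP·T_H/(1 + COP).
With T_H = 297.04 K, T_C = 12.3 × 297.04/13.30 = 274.71 K.
Converting, 274.71 K = 1.56°C.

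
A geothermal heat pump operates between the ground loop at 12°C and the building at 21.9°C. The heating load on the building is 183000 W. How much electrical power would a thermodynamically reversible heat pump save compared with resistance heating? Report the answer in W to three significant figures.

177000 W

In absolute terms T_C = 285.15 K and T_H = 295.05 K, so ΔT = 9.900 K.
COP_Carnot = T_H/ΔT = 295.05/9.900 = 29.80.
Resistance heating needs Ẇ_res = Q̇_H = 183000 W; the reversible heat pump needs only Ẇ_hp = Q̇_H/COP = 6140 W.
Saving = 183000 − 6140 = 176900 W.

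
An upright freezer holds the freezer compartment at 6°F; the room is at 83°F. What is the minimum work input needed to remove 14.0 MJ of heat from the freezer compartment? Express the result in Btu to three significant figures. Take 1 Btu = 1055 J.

2190 Btu

In absolute terms T_C = 258.71 K and T_H = 301.48 K, so ΔT = 42.78 K.
The reversible limit is COP_R = T_C/ΔT = 6.048, so W_min = Q_C/COP = Q_C·ΔT/T_C.
W_min = 14.00 × 42.78/258.71 = 2.315 MJ = 2194 Btu.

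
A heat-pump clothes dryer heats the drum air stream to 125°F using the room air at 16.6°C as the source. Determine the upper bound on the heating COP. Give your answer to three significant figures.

In absolute terms T_C = 289.75 K and T_H = 324.82 K, so ΔT = 35.07 K.
For a reversible cycle, COP_Carnot = T_H/ΔT = 324.82/35.07 = 9.263.

9.26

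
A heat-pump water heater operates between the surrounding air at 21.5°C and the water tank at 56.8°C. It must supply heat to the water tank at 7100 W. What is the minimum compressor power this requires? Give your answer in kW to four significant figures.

0.7596 kW

In absolute terms T_C = 294.65 K and T_H = 329.95 K, so ΔT = 35.30 K.
COP_Carnot = T_H/ΔT = 329.95/35.30 = 9.347.
Ẇ_min = Q̇/COP_Carnot = 7100/9.347 = 759.6 W = 0.7596 kW.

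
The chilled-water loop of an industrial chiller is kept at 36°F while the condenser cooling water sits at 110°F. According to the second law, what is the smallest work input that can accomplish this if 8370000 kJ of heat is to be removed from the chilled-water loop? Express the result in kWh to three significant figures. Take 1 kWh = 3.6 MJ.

In absolute terms T_C = 275.37 K and T_H = 316.48 K, so ΔT = 41.11 K.
The reversible limit is COP_R = T_C/ΔT = 6.698, so W_min = Q_C/COP = Q_C·ΔT/T_C.
W_min = 8370000 × 41.11/275.37 = 1250000 kJ = 347.1 kWh.

347 kWh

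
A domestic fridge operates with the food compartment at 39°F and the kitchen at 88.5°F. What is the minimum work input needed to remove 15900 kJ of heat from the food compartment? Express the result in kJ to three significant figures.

In absolute terms T_C = 277.04 K and T_H = 304.54 K, so ΔT = 27.50 K.
The reversible limit is COP_R = T_C/ΔT = 10.07, so W_min = Q_C/COP = Q_C·ΔT/T_C.
W_min = 15900 × 27.50/277.04 = 1578 kJ.

1580 kJ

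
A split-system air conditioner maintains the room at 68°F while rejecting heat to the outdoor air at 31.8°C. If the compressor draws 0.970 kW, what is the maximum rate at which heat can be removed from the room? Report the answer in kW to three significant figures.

24.1 kW

In absolute terms T_C = 293.15 K and T_H = 304.95 K, so ΔT = 11.80 K.
COP_Carnot = T_C/ΔT = 293.15/11.80 = 24.84.
Q̇_max = COP_Carnot × Ẇ = 24.84 × 0.9700 kW = 24.10 kW.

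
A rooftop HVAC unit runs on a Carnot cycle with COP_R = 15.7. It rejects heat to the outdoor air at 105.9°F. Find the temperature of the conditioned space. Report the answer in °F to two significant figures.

For a Carnot refrigerator COP_R = T_C/(T_H − T_C), so T_C = COP·T_H/(1 + COP).
With T_H = 314.21 K, T_C = 15.7 × 314.21/16.70 = 295.39 K.
Converting, 295.39 K = 72.03°F.

72 °F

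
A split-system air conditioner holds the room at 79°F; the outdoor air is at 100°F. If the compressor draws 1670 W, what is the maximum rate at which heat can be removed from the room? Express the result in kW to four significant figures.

In absolute terms T_C = 299.26 K and T_H = 310.93 K, so ΔT = 11.67 K.
COP_Carnot = T_C/ΔT = 299.26/11.67 = 25.65.
Q̇_max = COP_Carnot × Ẇ = 25.65 × 1670 W = 42840 W = 42.84 kW.

42.84 kW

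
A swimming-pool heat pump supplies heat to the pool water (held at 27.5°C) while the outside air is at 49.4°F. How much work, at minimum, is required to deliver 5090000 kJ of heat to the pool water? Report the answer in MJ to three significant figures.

302 MJ

In absolute terms T_C = 282.82 K and T_H = 300.65 K, so ΔT = 17.83 K.
The reversible limit is COP_HP = T_H/ΔT = 16.86, so W_min = Q_H/COP = Q_H·ΔT/T_H.
W_min = 5090000 × 17.83/300.65 = 301900 kJ = 301.9 MJ.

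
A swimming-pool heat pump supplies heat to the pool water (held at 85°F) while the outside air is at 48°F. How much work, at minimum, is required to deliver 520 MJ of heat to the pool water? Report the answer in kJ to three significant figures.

In absolute terms T_C = 282.04 K and T_H = 302.59 K, so ΔT = 20.56 K.
The reversible limit is COP_HP = T_H/ΔT = 14.72, so W_min = Q_H/COP = Q_H·ΔT/T_H.
W_min = 520.0 × 20.56/302.59 = 35.32 MJ = 35320 kJ.

35300 kJ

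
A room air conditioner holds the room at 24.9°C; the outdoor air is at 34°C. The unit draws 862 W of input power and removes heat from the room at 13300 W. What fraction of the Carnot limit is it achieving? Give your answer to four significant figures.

0.4711

COP_actual = Q̇_C/Ẇ = 13300/862.0 = 15.43.
In absolute terms T_C = 298.05 K and T_H = 307.15 K, so ΔT = 9.100 K.
COP_Carnot = T_C/ΔT = 298.05/9.100 = 32.75.
η_II = COP_actual/COP_Carnot = 15.43/32.75 = 0.4711.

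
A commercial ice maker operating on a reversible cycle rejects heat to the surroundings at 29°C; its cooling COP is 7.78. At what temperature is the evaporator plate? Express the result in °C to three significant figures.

-5.41 °C

For a Carnot refrigerator COP_R = T_C/(T_H − T_C), so T_C = COP·T_H/(1 + COP).
With T_H = 302.15 K, T_C = 7.78 × 302.15/8.780 = 267.74 K.
Converting, 267.74 K = -5.41°C.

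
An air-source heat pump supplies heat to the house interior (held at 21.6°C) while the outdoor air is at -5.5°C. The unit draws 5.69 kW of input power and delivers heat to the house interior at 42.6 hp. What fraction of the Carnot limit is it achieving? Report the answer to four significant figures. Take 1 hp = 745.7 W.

0.5133

Converting, Q̇_H = 42.60 hp = 31.77 kW, so COP_actual = Q̇_H/Ẇ = 31.77/5.690 = 5.583.
In absolute terms T_C = 267.65 K and T_H = 294.75 K, so ΔT = 27.10 K.
COP_Carnot = T_H/ΔT = 294.75/27.10 = 10.88.
η_II = COP_actual/COP_Carnot = 5.583/10.88 = 0.5133.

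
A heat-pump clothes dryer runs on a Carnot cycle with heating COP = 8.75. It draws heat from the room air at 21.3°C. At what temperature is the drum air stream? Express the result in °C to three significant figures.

59.3 °C

COP_HP = T_H/(T_H − T_C) rearranges to T_H = COP·T_C/(COP − 1).
With T_C = 294.45 K, T_H = 8.75 × 294.45/7.750 = 332.44 K.
Converting, 332.44 K = 59.29°C.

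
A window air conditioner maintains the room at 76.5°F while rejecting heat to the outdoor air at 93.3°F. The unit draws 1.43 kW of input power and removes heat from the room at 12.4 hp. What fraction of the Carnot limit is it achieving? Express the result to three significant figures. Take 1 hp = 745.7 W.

Converting, Q̇_C = 12.40 hp = 9.247 kW, so COP_actual = Q̇_C/Ẇ = 9.247/1.430 = 6.466.
In absolute terms T_C = 297.87 K and T_H = 307.21 K, so ΔT = 9.333 K.
COP_Carnot = T_C/ΔT = 297.87/9.333 = 31.91.
η_II = COP_actual/COP_Carnot = 6.466/31.91 = 0.2026.

0.203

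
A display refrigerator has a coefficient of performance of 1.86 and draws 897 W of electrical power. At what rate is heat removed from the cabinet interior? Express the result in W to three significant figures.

1670 W

Q̇_C = COP × Ẇ = 1.86 × 897.0 = 1668 W.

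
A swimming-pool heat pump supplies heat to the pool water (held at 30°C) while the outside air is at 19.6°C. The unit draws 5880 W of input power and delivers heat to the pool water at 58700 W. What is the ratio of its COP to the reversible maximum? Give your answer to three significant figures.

COP_actual = Q̇_H/Ẇ = 58700/5880 = 9.983.
In absolute terms T_C = 292.75 K and T_H = 303.15 K, so ΔT = 10.40 K.
COP_Carnot = T_H/ΔT = 303.15/10.40 = 29.15.
η_II = COP_actual/COP_Carnot = 9.983/29.15 = 0.3425.

0.342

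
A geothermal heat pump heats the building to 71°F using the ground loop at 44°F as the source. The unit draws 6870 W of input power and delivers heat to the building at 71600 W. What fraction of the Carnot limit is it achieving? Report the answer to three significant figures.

COP_actual = Q̇_H/Ẇ = 71600/6870 = 10.42.
In absolute terms T_C = 279.82 K and T_H = 294.82 K, so ΔT = 15.00 K.
COP_Carnot = T_H/ΔT = 294.82/15.00 = 19.65.
η_II = COP_actual/COP_Carnot = 10.42/19.65 = 0.5303.

0.530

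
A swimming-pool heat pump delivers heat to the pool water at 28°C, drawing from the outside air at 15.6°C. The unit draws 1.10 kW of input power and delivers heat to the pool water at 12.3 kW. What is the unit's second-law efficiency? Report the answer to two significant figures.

0.46

COP_actual = Q̇_H/Ẇ = 12.30/1.100 = 11.18.
In absolute terms T_C = 288.75 K and T_H = 301.15 K, so ΔT = 12.40 K.
COP_Carnot = T_H/ΔT = 301.15/12.40 = 24.29.
η_II = COP_actual/COP_Carnot = 11.18/24.29 = 0.4604.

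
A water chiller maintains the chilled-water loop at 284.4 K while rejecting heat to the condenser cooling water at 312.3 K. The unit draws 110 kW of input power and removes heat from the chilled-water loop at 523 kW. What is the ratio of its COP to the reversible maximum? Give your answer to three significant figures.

0.466

COP_actual = Q̇_C/Ẇ = 523.0/110.0 = 4.755.
The reservoir spacing is ΔT = 312.3 − 284.4 = 27.90 K.
COP_Carnot = T_C/ΔT = 284.40/27.90 = 10.19.
η_II = COP_actual/COP_Carnot = 4.755/10.19 = 0.4664.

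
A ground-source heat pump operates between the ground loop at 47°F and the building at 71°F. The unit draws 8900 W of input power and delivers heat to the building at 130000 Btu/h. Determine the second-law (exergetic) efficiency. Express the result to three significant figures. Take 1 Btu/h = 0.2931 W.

Converting, Q̇_H = 130000 Btu/h = 38100 W, so COP_actual = Q̇_H/Ẇ = 38100/8900 = 4.281.
In absolute terms T_C = 281.48 K and T_H = 294.82 K, so ΔT = 13.33 K.
COP_Carnot = T_H/ΔT = 294.82/13.33 = 22.11.
η_II = COP_actual/COP_Carnot = 4.281/22.11 = 0.1936.

0.194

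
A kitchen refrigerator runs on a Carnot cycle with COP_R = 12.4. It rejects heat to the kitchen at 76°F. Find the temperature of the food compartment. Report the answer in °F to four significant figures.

For a Carnot refrigerator COP_R = T_C/(T_H − T_C), so T_C = COP·T_H/(1 + COP).
With T_H = 297.59 K, T_C = 12.4 × 297.59/13.40 = 275.39 K.
Converting, 275.39 K = 36.02°F.

36.02 °F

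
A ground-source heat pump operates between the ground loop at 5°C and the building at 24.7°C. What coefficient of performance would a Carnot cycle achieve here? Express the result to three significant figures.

In absolute terms T_C = 278.15 K and T_H = 297.85 K, so ΔT = 19.70 K.
For a reversible cycle, COP_Carnot = T_H/ΔT = 297.85/19.70 = 15.12.

15.1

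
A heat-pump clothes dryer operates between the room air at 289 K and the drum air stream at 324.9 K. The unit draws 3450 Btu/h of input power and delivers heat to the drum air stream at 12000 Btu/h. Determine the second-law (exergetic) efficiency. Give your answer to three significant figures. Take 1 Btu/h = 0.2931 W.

0.384

COP_actual = Q̇_H/Ẇ = 12000/3450 = 3.478.
The reservoir spacing is ΔT = 324.9 − 289 = 35.90 K.
COP_Carnot = T_H/ΔT = 324.90/35.90 = 9.050.
η_II = COP_actual/COP_Carnot = 3.478/9.050 = 0.3843.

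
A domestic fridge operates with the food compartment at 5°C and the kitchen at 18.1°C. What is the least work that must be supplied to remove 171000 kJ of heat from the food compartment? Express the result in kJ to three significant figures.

8050 kJ

In absolute terms T_C = 278.15 K and T_H = 291.25 K, so ΔT = 13.10 K.
The reversible limit is COP_R = T_C/ΔT = 21.23, so W_min = Q_C/COP = Q_C·ΔT/T_C.
W_min = 171000 × 13.10/278.15 = 8054 kJ.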